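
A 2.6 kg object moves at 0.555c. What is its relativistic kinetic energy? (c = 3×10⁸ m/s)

γ = 1/√(1 - 0.555²) = 1.20214
γ - 1 = 0.20214
KE = (γ-1)mc² = 0.20214 × 2.6 × (3×10⁸)² = 4.730×10¹⁶ J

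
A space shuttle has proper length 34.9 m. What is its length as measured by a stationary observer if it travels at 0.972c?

Proper length L₀ = 34.9 m
γ = 1/√(1 - 0.972²) = 4.2557
L = L₀/γ = 34.9/4.2557 = 8.201 m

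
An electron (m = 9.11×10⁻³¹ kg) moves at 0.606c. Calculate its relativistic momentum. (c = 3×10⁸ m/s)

γ = 1/√(1 - 0.606²) = 1.257
v = 0.606 × 3×10⁸ = 1.818×10⁸ m/s
p = γmv = 1.257 × 9.11×10⁻³¹ × 1.818×10⁸ = 2.082×10⁻²² kg·m/s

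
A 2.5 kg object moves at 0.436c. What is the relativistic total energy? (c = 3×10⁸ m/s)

γ = 1/√(1 - 0.436²) = 1.111
mc² = 2.5 × (3×10⁸)² = 2.250×10¹⁷ J
E = γmc² = 1.111 × 2.250×10¹⁷ = 2.500×10¹⁷ J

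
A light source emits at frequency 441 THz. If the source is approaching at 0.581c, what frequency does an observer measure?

β = v/c = 0.581
(1+β)/(1-β) = 1.581/0.419 = 3.7733
Doppler factor = √(3.7733) = 1.9425
f_obs = 441 × 1.9425 = 856.6 THz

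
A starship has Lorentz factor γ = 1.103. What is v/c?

From γ = 1/√(1 - v²/c²):
1/γ² = 1/1.103² = 0.821957
v²/c² = 1 - 0.821957 = 0.178043
v/c = √(0.178043) = 0.4220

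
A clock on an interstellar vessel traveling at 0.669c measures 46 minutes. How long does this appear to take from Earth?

Proper time Δt₀ = 46 minutes
γ = 1/√(1 - 0.669²) = 1.3454
Δt = γΔt₀ = 1.3454 × 46 = 61.89 minutes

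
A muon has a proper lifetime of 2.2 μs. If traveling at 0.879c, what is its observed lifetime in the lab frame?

Proper lifetime τ₀ = 2.2 μs
γ = 1/√(1 - 0.879²) = 2.0972
τ = γτ₀ = 2.0972 × 2.2 μs = 4.614 μs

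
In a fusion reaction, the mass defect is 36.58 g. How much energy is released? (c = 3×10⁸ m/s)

Convert mass defect: Δm = 36.58 g = 0.03658 kg
E = Δm·c² = 0.03658 × (3×10⁸)²
= 0.03658 × 9×10¹⁶ = 3.292×10¹⁵ J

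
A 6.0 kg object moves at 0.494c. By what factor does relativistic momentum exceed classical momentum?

p_rel = γmv, p_class = mv
Ratio = γ = 1/√(1 - 0.494²) = 1.150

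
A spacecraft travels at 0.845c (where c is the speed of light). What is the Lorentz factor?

v/c = 0.845, so (v/c)² = 0.714025
1 - (v/c)² = 0.285975
γ = 1/√(0.285975) = 1.870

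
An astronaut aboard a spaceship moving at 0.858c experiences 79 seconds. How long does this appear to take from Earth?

Proper time Δt₀ = 79 seconds
γ = 1/√(1 - 0.858²) = 1.947
Δt = γΔt₀ = 1.947 × 79 = 153.8 seconds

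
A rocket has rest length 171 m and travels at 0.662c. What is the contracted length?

Proper length L₀ = 171 m
γ = 1/√(1 - 0.662²) = 1.334
L = L₀/γ = 171/1.334 = 128.2 m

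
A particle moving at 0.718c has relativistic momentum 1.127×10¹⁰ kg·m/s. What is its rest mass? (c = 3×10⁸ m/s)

γ = 1/√(1 - 0.718²) = 1.4367
v = 0.718 × 3×10⁸ = 2.154×10⁸ m/s
m = p/(γv) = 1.127×10¹⁰/(1.4367 × 2.154×10⁸) = 36.42 kg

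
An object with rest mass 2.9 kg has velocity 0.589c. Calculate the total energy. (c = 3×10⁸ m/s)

γ = 1/√(1 - 0.589²) = 1.2374
mc² = 2.9 × (3×10⁸)² = 2.610×10¹⁷ J
E = γmc² = 1.2374 × 2.610×10¹⁷ = 3.230×10¹⁷ J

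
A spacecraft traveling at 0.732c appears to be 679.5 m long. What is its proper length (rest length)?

Contracted length L = 679.5 m
γ = 1/√(1 - 0.732²) = 1.4678
L₀ = γL = 1.4678 × 679.5 = 997.4 m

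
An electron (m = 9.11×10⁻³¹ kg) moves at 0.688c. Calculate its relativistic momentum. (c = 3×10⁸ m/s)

γ = 1/√(1 - 0.688²) = 1.378
v = 0.688 × 3×10⁸ = 2.064×10⁸ m/s
p = γmv = 1.378 × 9.11×10⁻³¹ × 2.064×10⁸ = 2.591×10⁻²² kg·m/s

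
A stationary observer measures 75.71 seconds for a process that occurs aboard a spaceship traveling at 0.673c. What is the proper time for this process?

Dilated time Δt = 75.71 seconds
γ = 1/√(1 - 0.673²) = 1.352
Δt₀ = Δt/γ = 75.71/1.352 = 56.00 seconds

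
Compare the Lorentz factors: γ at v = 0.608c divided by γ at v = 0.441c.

γ₁ = 1/√(1 - 0.608²) = 1.2595
γ₂ = 1/√(1 - 0.441²) = 1.1142
γ₁/γ₂ = 1.2595/1.1142 = 1.130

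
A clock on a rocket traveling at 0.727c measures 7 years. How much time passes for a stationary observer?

Proper time Δt₀ = 7 years
γ = 1/√(1 - 0.727²) = 1.456
Δt = γΔt₀ = 1.456 × 7 = 10.19 years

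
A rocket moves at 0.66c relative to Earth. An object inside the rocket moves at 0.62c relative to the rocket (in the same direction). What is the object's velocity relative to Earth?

u = (u' + v)/(1 + u'v/c²)
Numerator: 0.62 + 0.66 = 1.28
Denominator: 1 + 0.4092 = 1.4092
u = 1.28/1.4092 = 0.9083c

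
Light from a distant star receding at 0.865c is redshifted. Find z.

β = 0.865
(1+β)/(1-β) = 1.865/0.135 = 13.815
√(13.815) = 3.717
z = 3.717 - 1 = 2.717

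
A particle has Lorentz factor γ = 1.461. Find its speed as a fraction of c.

From γ = 1/√(1 - v²/c²):
1/γ² = 1/1.461² = 0.4685
v²/c² = 1 - 0.4685 = 0.5315
v/c = √(0.5315) = 0.7290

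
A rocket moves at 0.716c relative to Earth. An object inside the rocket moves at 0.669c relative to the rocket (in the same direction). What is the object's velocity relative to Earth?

u = (u' + v)/(1 + u'v/c²)
Numerator: 0.669 + 0.716 = 1.385
Denominator: 1 + 0.479004 = 1.479004
u = 1.385/1.479004 = 0.9364c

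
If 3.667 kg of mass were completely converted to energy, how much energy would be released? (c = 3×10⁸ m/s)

Using E = mc²:
c² = (3×10⁸)² = 9×10¹⁶ m²/s²
E = 3.667 × 9×10¹⁶ = 3.300×10¹⁷ J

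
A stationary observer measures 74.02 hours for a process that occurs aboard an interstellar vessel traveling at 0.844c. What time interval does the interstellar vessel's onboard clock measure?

Dilated time Δt = 74.02 hours
γ = 1/√(1 - 0.844²) = 1.8645
Δt₀ = Δt/γ = 74.02/1.8645 = 39.70 hours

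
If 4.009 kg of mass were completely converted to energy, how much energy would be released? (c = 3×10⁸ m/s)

Using E = mc²:
c² = (3×10⁸)² = 9×10¹⁶ m²/s²
E = 4.009 × 9×10¹⁶ = 3.608×10¹⁷ J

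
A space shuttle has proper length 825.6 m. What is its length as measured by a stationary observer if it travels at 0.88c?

Proper length L₀ = 825.6 m
γ = 1/√(1 - 0.88²) = 2.1054
L = L₀/γ = 825.6/2.1054 = 392.1 m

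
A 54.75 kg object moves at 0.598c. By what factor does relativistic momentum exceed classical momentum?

p_rel = γmv, p_class = mv
Ratio = γ = 1/√(1 - 0.598²) = 1.248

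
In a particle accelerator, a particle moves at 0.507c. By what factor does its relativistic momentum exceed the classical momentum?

p_rel = γmv, p_class = mv
Ratio = γ = 1/√(1 - 0.507²)
= 1/√(0.742951) = 1.160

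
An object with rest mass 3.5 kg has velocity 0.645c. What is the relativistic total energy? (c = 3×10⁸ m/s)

γ = 1/√(1 - 0.645²) = 1.3086
mc² = 3.5 × (3×10⁸)² = 3.150×10¹⁷ J
E = γmc² = 1.3086 × 3.150×10¹⁷ = 4.122×10¹⁷ J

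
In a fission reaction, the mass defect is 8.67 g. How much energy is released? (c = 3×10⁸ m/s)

Convert mass defect: Δm = 8.67 g = 0.00867 kg
E = Δm·c² = 0.00867 × (3×10⁸)²
= 0.00867 × 9×10¹⁶ = 7.803×10¹⁴ J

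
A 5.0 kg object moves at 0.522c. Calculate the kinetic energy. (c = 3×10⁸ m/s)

γ = 1/√(1 - 0.522²) = 1.1724
γ - 1 = 0.1724
KE = (γ-1)mc² = 0.1724 × 5.0 × (3×10⁸)² = 7.758×10¹⁶ J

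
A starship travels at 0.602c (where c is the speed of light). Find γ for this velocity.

v/c = 0.602, so (v/c)² = 0.362404
1 - (v/c)² = 0.637596
γ = 1/√(0.637596) = 1.252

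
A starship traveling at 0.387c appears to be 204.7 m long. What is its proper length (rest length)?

Contracted length L = 204.7 m
γ = 1/√(1 - 0.387²) = 1.0845
L₀ = γL = 1.0845 × 204.7 = 222.0 m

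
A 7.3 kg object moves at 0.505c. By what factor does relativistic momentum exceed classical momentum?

p_rel = γmv, p_class = mv
Ratio = γ = 1/√(1 - 0.505²) = 1.159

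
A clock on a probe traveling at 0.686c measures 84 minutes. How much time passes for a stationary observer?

Proper time Δt₀ = 84 minutes
γ = 1/√(1 - 0.686²) = 1.374
Δt = γΔt₀ = 1.374 × 84 = 115.4 minutes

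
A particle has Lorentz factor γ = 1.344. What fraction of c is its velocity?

From γ = 1/√(1 - v²/c²):
1/γ² = 1/1.344² = 0.5536
v²/c² = 1 - 0.5536 = 0.4464
v/c = √(0.4464) = 0.6681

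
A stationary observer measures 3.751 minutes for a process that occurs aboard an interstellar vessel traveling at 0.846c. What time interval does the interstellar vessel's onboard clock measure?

Dilated time Δt = 3.751 minutes
γ = 1/√(1 - 0.846²) = 1.8755
Δt₀ = Δt/γ = 3.751/1.8755 = 2.000 minutes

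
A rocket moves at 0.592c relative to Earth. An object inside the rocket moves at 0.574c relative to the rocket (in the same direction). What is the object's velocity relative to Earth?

u = (u' + v)/(1 + u'v/c²)
Numerator: 0.574 + 0.592 = 1.166
Denominator: 1 + 0.339808 = 1.339808
u = 1.166/1.339808 = 0.8703c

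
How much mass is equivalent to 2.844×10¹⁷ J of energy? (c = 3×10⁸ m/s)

From E = mc², we get m = E/c²
c² = (3×10⁸)² = 9×10¹⁶ m²/s²
m = 2.844×10¹⁷ / 9×10¹⁶ = 3.160 kg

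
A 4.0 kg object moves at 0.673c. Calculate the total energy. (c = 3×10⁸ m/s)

γ = 1/√(1 - 0.673²) = 1.352
mc² = 4.0 × (3×10⁸)² = 3.600×10¹⁷ J
E = γmc² = 1.352 × 3.600×10¹⁷ = 4.867×10¹⁷ J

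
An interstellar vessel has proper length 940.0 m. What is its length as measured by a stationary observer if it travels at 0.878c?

Proper length L₀ = 940.0 m
γ = 1/√(1 - 0.878²) = 2.0892
L = L₀/γ = 940.0/2.0892 = 449.9 m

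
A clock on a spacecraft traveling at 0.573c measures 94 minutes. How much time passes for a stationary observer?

Proper time Δt₀ = 94 minutes
γ = 1/√(1 - 0.573²) = 1.220
Δt = γΔt₀ = 1.220 × 94 = 114.7 minutes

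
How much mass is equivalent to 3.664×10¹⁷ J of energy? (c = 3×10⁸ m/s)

From E = mc², we get m = E/c²
c² = (3×10⁸)² = 9×10¹⁶ m²/s²
m = 3.664×10¹⁷ / 9×10¹⁶ = 4.071 kg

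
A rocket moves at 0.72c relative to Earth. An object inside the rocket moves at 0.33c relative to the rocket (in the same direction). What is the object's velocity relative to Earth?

u = (u' + v)/(1 + u'v/c²)
Numerator: 0.33 + 0.72 = 1.05
Denominator: 1 + 0.2376 = 1.2376
u = 1.05/1.2376 = 0.8484c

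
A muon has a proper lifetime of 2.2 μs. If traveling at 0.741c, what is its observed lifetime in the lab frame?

Proper lifetime τ₀ = 2.2 μs
γ = 1/√(1 - 0.741²) = 1.489
τ = γτ₀ = 1.489 × 2.2 μs = 3.276 μs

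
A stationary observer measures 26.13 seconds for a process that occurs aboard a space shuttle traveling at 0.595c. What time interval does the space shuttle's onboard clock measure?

Dilated time Δt = 26.13 seconds
γ = 1/√(1 - 0.595²) = 1.244
Δt₀ = Δt/γ = 26.13/1.244 = 21.00 seconds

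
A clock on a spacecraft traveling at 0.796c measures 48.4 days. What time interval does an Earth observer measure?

Proper time Δt₀ = 48.4 days
γ = 1/√(1 - 0.796²) = 1.652
Δt = γΔt₀ = 1.652 × 48.4 = 79.96 days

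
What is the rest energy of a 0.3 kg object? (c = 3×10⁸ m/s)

c² = (3×10⁸)² = 9.000×10¹⁶ m²/s²
E₀ = mc² = 0.3 × 9.000×10¹⁶ = 2.700×10¹⁶ J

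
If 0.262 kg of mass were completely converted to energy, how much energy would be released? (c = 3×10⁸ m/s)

Using E = mc²:
c² = (3×10⁸)² = 9×10¹⁶ m²/s²
E = 0.262 × 9×10¹⁶ = 2.358×10¹⁶ J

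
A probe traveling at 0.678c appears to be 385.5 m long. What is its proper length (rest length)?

Contracted length L = 385.5 m
γ = 1/√(1 - 0.678²) = 1.3604
L₀ = γL = 1.3604 × 385.5 = 524.4 m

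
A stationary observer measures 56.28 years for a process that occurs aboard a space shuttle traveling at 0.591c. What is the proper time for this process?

Dilated time Δt = 56.28 years
γ = 1/√(1 - 0.591²) = 1.2397
Δt₀ = Δt/γ = 56.28/1.2397 = 45.40 years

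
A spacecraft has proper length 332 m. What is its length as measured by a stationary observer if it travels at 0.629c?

Proper length L₀ = 332 m
γ = 1/√(1 - 0.629²) = 1.2863
L = L₀/γ = 332/1.2863 = 258.1 m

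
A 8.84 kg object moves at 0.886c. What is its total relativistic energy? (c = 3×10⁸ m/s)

γ = 1/√(1 - 0.886²) = 2.157
mc² = 8.84 × (3×10⁸)² = 7.956×10¹⁷ J
E = γmc² = 2.157 × 7.956×10¹⁷ = 1.716×10¹⁸ J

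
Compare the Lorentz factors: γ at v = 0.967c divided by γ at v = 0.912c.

γ₁ = 1/√(1 - 0.967²) = 3.925
γ₂ = 1/√(1 - 0.912²) = 2.438
γ₁/γ₂ = 3.925/2.438 = 1.610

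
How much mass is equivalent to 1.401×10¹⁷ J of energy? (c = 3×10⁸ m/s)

From E = mc², we get m = E/c²
c² = (3×10⁸)² = 9×10¹⁶ m²/s²
m = 1.401×10¹⁷ / 9×10¹⁶ = 1.557 kg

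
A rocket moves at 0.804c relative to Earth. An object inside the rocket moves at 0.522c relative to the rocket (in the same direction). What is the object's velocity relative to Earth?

u = (u' + v)/(1 + u'v/c²)
Numerator: 0.522 + 0.804 = 1.326
Denominator: 1 + 0.419688 = 1.419688
u = 1.326/1.419688 = 0.9340c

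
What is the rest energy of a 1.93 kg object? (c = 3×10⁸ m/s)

c² = (3×10⁸)² = 9.000×10¹⁶ m²/s²
E₀ = mc² = 1.93 × 9.000×10¹⁶ = 1.737×10¹⁷ J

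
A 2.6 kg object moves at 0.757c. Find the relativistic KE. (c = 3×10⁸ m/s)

γ = 1/√(1 - 0.757²) = 1.5304
γ - 1 = 0.5304
KE = (γ-1)mc² = 0.5304 × 2.6 × (3×10⁸)² = 1.241×10¹⁷ J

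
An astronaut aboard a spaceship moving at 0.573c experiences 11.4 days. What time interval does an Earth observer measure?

Proper time Δt₀ = 11.4 days
γ = 1/√(1 - 0.573²) = 1.220
Δt = γΔt₀ = 1.220 × 11.4 = 13.91 days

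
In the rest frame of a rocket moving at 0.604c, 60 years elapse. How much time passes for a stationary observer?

Proper time Δt₀ = 60 years
γ = 1/√(1 - 0.604²) = 1.2547
Δt = γΔt₀ = 1.2547 × 60 = 75.28 years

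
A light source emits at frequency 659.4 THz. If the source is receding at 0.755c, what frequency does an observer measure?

β = v/c = 0.755
(1-β)/(1+β) = 0.245/1.755 = 0.1396
Doppler factor = √(0.1396) = 0.3736
f_obs = 659.4 × 0.3736 = 246.4 THz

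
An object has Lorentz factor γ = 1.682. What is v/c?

From γ = 1/√(1 - v²/c²):
1/γ² = 1/1.682² = 0.3535
v²/c² = 1 - 0.3535 = 0.6465
v/c = √(0.6465) = 0.8041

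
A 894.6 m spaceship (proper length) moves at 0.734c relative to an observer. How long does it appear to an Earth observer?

Proper length L₀ = 894.6 m
γ = 1/√(1 - 0.734²) = 1.4724
L = L₀/γ = 894.6/1.4724 = 607.6 m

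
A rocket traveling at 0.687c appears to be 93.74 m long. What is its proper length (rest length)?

Contracted length L = 93.74 m
γ = 1/√(1 - 0.687²) = 1.376
L₀ = γL = 1.376 × 93.74 = 129.0 m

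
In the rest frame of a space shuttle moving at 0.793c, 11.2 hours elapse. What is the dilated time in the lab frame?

Proper time Δt₀ = 11.2 hours
γ = 1/√(1 - 0.793²) = 1.641
Δt = γΔt₀ = 1.641 × 11.2 = 18.38 hours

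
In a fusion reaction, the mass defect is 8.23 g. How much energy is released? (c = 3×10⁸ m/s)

Convert mass defect: Δm = 8.23 g = 0.00823 kg
E = Δm·c² = 0.00823 × (3×10⁸)²
= 0.00823 × 9×10¹⁶ = 7.407×10¹⁴ J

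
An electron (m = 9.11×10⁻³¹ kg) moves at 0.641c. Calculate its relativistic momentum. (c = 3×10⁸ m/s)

γ = 1/√(1 - 0.641²) = 1.3029
v = 0.641 × 3×10⁸ = 1.923×10⁸ m/s
p = γmv = 1.3029 × 9.11×10⁻³¹ × 1.923×10⁸ = 2.282×10⁻²² kg·m/s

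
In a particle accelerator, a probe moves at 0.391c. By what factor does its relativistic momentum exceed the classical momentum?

p_rel = γmv, p_class = mv
Ratio = γ = 1/√(1 - 0.391²)
= 1/√(0.847119) = 1.086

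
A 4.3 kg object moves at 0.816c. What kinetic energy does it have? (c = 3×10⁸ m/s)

γ = 1/√(1 - 0.816²) = 1.7299
γ - 1 = 0.7299
KE = (γ-1)mc² = 0.7299 × 4.3 × (3×10⁸)² = 2.825×10¹⁷ J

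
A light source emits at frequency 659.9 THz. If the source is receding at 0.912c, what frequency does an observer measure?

β = v/c = 0.912
(1-β)/(1+β) = 0.088/1.912 = 0.046025
Doppler factor = √(0.046025) = 0.21453
f_obs = 659.9 × 0.21453 = 141.6 THz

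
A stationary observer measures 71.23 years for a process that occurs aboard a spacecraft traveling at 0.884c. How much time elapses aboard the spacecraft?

Dilated time Δt = 71.23 years
γ = 1/√(1 - 0.884²) = 2.139
Δt₀ = Δt/γ = 71.23/2.139 = 33.30 years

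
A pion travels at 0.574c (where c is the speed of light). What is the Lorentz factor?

v/c = 0.574, so (v/c)² = 0.329476
1 - (v/c)² = 0.670524
γ = 1/√(0.670524) = 1.221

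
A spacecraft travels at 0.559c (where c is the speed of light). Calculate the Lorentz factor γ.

v/c = 0.559, so (v/c)² = 0.312481
1 - (v/c)² = 0.687519
γ = 1/√(0.687519) = 1.206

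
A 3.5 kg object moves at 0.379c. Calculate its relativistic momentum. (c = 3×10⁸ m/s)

γ = 1/√(1 - 0.379²) = 1.0806
v = 0.379 × 3×10⁸ = 1.137×10⁸ m/s
p = γmv = 1.0806 × 3.5 × 1.137×10⁸ = 4.300×10⁸ kg·m/s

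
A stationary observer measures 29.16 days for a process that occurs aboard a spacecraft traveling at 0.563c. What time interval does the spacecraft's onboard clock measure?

Dilated time Δt = 29.16 days
γ = 1/√(1 - 0.563²) = 1.210
Δt₀ = Δt/γ = 29.16/1.210 = 24.10 days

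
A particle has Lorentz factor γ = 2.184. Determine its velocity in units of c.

From γ = 1/√(1 - v²/c²):
1/γ² = 1/2.184² = 0.2096
v²/c² = 1 - 0.2096 = 0.7904
v/c = √(0.7904) = 0.8890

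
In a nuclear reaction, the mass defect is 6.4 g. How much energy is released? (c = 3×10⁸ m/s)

Convert mass defect: Δm = 6.4 g = 0.0064 kg
E = Δm·c² = 0.0064 × (3×10⁸)²
= 0.0064 × 9×10¹⁶ = 5.760×10¹⁴ J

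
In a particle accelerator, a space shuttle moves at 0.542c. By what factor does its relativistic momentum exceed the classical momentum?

p_rel = γmv, p_class = mv
Ratio = γ = 1/√(1 - 0.542²)
= 1/√(0.706236) = 1.190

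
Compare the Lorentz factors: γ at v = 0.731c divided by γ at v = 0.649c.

γ₁ = 1/√(1 - 0.731²) = 1.465
γ₂ = 1/√(1 - 0.649²) = 1.314
γ₁/γ₂ = 1.465/1.314 = 1.115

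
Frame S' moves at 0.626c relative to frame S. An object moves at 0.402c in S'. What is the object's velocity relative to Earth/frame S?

u = (u' + v)/(1 + u'v/c²)
Numerator: 0.402 + 0.626 = 1.028
Denominator: 1 + 0.251652 = 1.251652
u = 1.028/1.251652 = 0.8213c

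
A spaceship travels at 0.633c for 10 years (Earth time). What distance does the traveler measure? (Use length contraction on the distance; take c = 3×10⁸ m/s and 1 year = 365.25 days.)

Earth distance: d = v × t = 0.633c × 10 yr = 5.993×10¹⁶ m
γ = 1.292
d' = d/γ = 5.993×10¹⁶/1.292 = 4.639×10¹⁶ m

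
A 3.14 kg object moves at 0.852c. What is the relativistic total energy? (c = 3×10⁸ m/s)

γ = 1/√(1 - 0.852²) = 1.910
mc² = 3.14 × (3×10⁸)² = 2.826×10¹⁷ J
E = γmc² = 1.910 × 2.826×10¹⁷ = 5.398×10¹⁷ J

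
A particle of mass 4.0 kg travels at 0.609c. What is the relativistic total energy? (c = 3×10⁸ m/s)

γ = 1/√(1 - 0.609²) = 1.2608
mc² = 4.0 × (3×10⁸)² = 3.600×10¹⁷ J
E = γmc² = 1.2608 × 3.600×10¹⁷ = 4.539×10¹⁷ J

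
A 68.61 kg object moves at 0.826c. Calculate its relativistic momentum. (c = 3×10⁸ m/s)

γ = 1/√(1 - 0.826²) = 1.774
v = 0.826 × 3×10⁸ = 2.478×10⁸ m/s
p = γmv = 1.774 × 68.61 × 2.478×10⁸ = 3.016×10¹⁰ kg·m/s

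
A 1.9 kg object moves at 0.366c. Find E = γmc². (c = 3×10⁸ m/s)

γ = 1/√(1 - 0.366²) = 1.07456
mc² = 1.9 × (3×10⁸)² = 1.710×10¹⁷ J
E = γmc² = 1.07456 × 1.710×10¹⁷ = 1.837×10¹⁷ J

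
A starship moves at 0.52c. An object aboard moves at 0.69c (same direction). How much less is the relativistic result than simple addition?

Classical: u' + v = 0.69 + 0.52 = 1.21c
Relativistic: u = (0.69 + 0.52)/(1 + 0.3588) = 1.21/1.3588 = 0.8905c
Difference: 1.21 - 0.8905 = 0.3195c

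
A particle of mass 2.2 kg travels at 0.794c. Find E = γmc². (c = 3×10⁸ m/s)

γ = 1/√(1 - 0.794²) = 1.645
mc² = 2.2 × (3×10⁸)² = 1.980×10¹⁷ J
E = γmc² = 1.645 × 1.980×10¹⁷ = 3.257×10¹⁷ J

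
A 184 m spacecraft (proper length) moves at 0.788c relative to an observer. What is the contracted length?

Proper length L₀ = 184 m
γ = 1/√(1 - 0.788²) = 1.624
L = L₀/γ = 184/1.624 = 113.3 m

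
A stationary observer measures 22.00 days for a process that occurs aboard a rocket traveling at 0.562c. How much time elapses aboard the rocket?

Dilated time Δt = 22.00 days
γ = 1/√(1 - 0.562²) = 1.209
Δt₀ = Δt/γ = 22.00/1.209 = 18.20 days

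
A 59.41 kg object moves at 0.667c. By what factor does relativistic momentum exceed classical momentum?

p_rel = γmv, p_class = mv
Ratio = γ = 1/√(1 - 0.667²) = 1.342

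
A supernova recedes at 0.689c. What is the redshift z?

β = 0.689
(1+β)/(1-β) = 1.689/0.311 = 5.431
√(5.431) = 2.330
z = 2.330 - 1 = 1.330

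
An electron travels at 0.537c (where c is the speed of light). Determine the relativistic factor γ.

v/c = 0.537, so (v/c)² = 0.288369
1 - (v/c)² = 0.711631
γ = 1/√(0.711631) = 1.185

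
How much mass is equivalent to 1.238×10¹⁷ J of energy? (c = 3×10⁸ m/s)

From E = mc², we get m = E/c²
c² = (3×10⁸)² = 9×10¹⁶ m²/s²
m = 1.238×10¹⁷ / 9×10¹⁶ = 1.376 kg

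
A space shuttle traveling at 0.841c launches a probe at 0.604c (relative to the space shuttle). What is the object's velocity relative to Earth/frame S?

u = (u' + v)/(1 + u'v/c²)
Numerator: 0.604 + 0.841 = 1.445
Denominator: 1 + 0.507964 = 1.507964
u = 1.445/1.507964 = 0.9582c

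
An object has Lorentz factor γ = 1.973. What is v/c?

From γ = 1/√(1 - v²/c²):
1/γ² = 1/1.973² = 0.2569
v²/c² = 1 - 0.2569 = 0.7431
v/c = √(0.7431) = 0.8620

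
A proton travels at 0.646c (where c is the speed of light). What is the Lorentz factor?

v/c = 0.646, so (v/c)² = 0.417316
1 - (v/c)² = 0.582684
γ = 1/√(0.582684) = 1.310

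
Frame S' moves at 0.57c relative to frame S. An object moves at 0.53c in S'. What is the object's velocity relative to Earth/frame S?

u = (u' + v)/(1 + u'v/c²)
Numerator: 0.53 + 0.57 = 1.1
Denominator: 1 + 0.3021 = 1.3021
u = 1.1/1.3021 = 0.8448c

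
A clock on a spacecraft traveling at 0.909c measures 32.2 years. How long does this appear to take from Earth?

Proper time Δt₀ = 32.2 years
γ = 1/√(1 - 0.909²) = 2.3993
Δt = γΔt₀ = 2.3993 × 32.2 = 77.26 years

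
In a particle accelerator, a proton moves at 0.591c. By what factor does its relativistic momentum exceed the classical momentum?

p_rel = γmv, p_class = mv
Ratio = γ = 1/√(1 - 0.591²)
= 1/√(0.650719) = 1.240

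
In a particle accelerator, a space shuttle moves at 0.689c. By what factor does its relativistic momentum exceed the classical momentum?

p_rel = γmv, p_class = mv
Ratio = γ = 1/√(1 - 0.689²)
= 1/√(0.525279) = 1.380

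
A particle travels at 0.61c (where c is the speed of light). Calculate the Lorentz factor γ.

v/c = 0.61, so (v/c)² = 0.3721
1 - (v/c)² = 0.6279
γ = 1/√(0.6279) = 1.262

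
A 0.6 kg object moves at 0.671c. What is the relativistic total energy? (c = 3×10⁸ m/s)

γ = 1/√(1 - 0.671²) = 1.3487
mc² = 0.6 × (3×10⁸)² = 5.400×10¹⁶ J
E = γmc² = 1.3487 × 5.400×10¹⁶ = 7.283×10¹⁶ J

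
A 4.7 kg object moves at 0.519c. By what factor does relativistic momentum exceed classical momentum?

p_rel = γmv, p_class = mv
Ratio = γ = 1/√(1 - 0.519²) = 1.170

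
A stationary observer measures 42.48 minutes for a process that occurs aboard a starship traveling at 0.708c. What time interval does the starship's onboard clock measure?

Dilated time Δt = 42.48 minutes
γ = 1/√(1 - 0.708²) = 1.416
Δt₀ = Δt/γ = 42.48/1.416 = 30.00 minutes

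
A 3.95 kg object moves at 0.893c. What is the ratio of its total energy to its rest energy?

E = γmc², E₀ = mc²
E/E₀ = γ = 1/√(1 - 0.893²) = 2.222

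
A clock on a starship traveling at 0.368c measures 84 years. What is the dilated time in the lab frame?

Proper time Δt₀ = 84 years
γ = 1/√(1 - 0.368²) = 1.0755
Δt = γΔt₀ = 1.0755 × 84 = 90.34 years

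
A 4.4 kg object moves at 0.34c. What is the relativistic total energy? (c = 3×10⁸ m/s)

γ = 1/√(1 - 0.34²) = 1.0633
mc² = 4.4 × (3×10⁸)² = 3.960×10¹⁷ J
E = γmc² = 1.0633 × 3.960×10¹⁷ = 4.211×10¹⁷ J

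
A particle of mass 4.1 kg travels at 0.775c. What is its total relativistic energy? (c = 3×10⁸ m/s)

γ = 1/√(1 - 0.775²) = 1.5824
mc² = 4.1 × (3×10⁸)² = 3.690×10¹⁷ J
E = γmc² = 1.5824 × 3.690×10¹⁷ = 5.839×10¹⁷ J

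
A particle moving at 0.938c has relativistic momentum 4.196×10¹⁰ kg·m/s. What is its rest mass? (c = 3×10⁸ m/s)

γ = 1/√(1 - 0.938²) = 2.885
v = 0.938 × 3×10⁸ = 2.814×10⁸ m/s
m = p/(γv) = 4.196×10¹⁰/(2.885 × 2.814×10⁸) = 51.69 kg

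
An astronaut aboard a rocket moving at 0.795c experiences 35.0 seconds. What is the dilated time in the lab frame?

Proper time Δt₀ = 35.0 seconds
γ = 1/√(1 - 0.795²) = 1.6485
Δt = γΔt₀ = 1.6485 × 35.0 = 57.70 seconds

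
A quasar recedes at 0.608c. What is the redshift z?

β = 0.608
(1+β)/(1-β) = 1.608/0.392 = 4.102
√(4.102) = 2.025
z = 2.025 - 1 = 1.025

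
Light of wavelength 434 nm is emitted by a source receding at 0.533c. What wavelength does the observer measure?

β = 0.533
Wavelength Doppler factor = √(1.533/0.467) = √(3.2827) = 1.8118
λ_obs = 434 × 1.8118 = 786.3 nm (redshift)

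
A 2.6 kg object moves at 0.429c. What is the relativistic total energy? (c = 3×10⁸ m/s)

γ = 1/√(1 - 0.429²) = 1.107
mc² = 2.6 × (3×10⁸)² = 2.340×10¹⁷ J
E = γmc² = 1.107 × 2.340×10¹⁷ = 2.590×10¹⁷ J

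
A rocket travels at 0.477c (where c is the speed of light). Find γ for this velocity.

v/c = 0.477, so (v/c)² = 0.227529
1 - (v/c)² = 0.772471
γ = 1/√(0.772471) = 1.138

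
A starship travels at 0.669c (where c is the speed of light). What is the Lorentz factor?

v/c = 0.669, so (v/c)² = 0.447561
1 - (v/c)² = 0.552439
γ = 1/√(0.552439) = 1.345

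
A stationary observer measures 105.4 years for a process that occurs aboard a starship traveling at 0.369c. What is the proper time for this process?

Dilated time Δt = 105.4 years
γ = 1/√(1 - 0.369²) = 1.076
Δt₀ = Δt/γ = 105.4/1.076 = 97.96 years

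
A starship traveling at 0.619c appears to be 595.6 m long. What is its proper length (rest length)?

Contracted length L = 595.6 m
γ = 1/√(1 - 0.619²) = 1.27325
L₀ = γL = 1.27325 × 595.6 = 758.3 m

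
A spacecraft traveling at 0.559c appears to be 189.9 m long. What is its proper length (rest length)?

Contracted length L = 189.9 m
γ = 1/√(1 - 0.559²) = 1.206
L₀ = γL = 1.206 × 189.9 = 229.0 m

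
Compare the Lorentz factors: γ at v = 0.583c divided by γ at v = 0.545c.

γ₁ = 1/√(1 - 0.583²) = 1.231
γ₂ = 1/√(1 - 0.545²) = 1.193
γ₁/γ₂ = 1.231/1.193 = 1.032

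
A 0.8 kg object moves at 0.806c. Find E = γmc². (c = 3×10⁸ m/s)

γ = 1/√(1 - 0.806²) = 1.689
mc² = 0.8 × (3×10⁸)² = 7.200×10¹⁶ J
E = γmc² = 1.689 × 7.200×10¹⁶ = 1.216×10¹⁷ J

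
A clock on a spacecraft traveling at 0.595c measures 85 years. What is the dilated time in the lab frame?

Proper time Δt₀ = 85 years
γ = 1/√(1 - 0.595²) = 1.2442
Δt = γΔt₀ = 1.2442 × 85 = 105.8 years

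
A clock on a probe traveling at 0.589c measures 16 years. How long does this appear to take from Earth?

Proper time Δt₀ = 16 years
γ = 1/√(1 - 0.589²) = 1.2374
Δt = γΔt₀ = 1.2374 × 16 = 19.80 years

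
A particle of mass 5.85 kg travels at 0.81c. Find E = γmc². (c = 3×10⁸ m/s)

γ = 1/√(1 - 0.81²) = 1.7052
mc² = 5.85 × (3×10⁸)² = 5.265×10¹⁷ J
E = γmc² = 1.7052 × 5.265×10¹⁷ = 8.978×10¹⁷ J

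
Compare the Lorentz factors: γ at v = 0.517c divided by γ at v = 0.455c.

γ₁ = 1/√(1 - 0.517²) = 1.168
γ₂ = 1/√(1 - 0.455²) = 1.123
γ₁/γ₂ = 1.168/1.123 = 1.040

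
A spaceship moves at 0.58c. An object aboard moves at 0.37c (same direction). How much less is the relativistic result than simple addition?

Classical: u' + v = 0.37 + 0.58 = 0.95c
Relativistic: u = (0.37 + 0.58)/(1 + 0.2146) = 0.95/1.2146 = 0.7822c
Difference: 0.95 - 0.7822 = 0.1678c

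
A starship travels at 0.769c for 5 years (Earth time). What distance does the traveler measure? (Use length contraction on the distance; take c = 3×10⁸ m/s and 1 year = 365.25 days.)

Earth distance: d = v × t = 0.769c × 5 yr = 3.640×10¹⁶ m
γ = 1.564
d' = d/γ = 3.640×10¹⁶/1.564 = 2.327×10¹⁶ m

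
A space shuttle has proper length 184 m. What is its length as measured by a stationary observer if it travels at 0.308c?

Proper length L₀ = 184 m
γ = 1/√(1 - 0.308²) = 1.051
L = L₀/γ = 184/1.051 = 175.1 m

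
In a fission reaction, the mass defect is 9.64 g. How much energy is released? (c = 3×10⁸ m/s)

Convert mass defect: Δm = 9.64 g = 0.00964 kg
E = Δm·c² = 0.00964 × (3×10⁸)²
= 0.00964 × 9×10¹⁶ = 8.676×10¹⁴ J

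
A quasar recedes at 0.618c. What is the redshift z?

β = 0.618
(1+β)/(1-β) = 1.618/0.382 = 4.236
√(4.236) = 2.058
z = 2.058 - 1 = 1.058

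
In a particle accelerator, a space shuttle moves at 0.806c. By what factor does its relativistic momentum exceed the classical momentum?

p_rel = γmv, p_class = mv
Ratio = γ = 1/√(1 - 0.806²)
= 1/√(0.350364) = 1.689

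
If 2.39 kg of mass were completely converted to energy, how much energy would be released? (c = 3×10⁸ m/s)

Using E = mc²:
c² = (3×10⁸)² = 9×10¹⁶ m²/s²
E = 2.39 × 9×10¹⁶ = 2.151×10¹⁷ J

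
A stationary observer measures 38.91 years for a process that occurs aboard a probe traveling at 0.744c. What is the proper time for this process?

Dilated time Δt = 38.91 years
γ = 1/√(1 - 0.744²) = 1.4966
Δt₀ = Δt/γ = 38.91/1.4966 = 26.00 years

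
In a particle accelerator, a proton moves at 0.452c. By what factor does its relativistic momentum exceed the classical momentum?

p_rel = γmv, p_class = mv
Ratio = γ = 1/√(1 - 0.452²)
= 1/√(0.795696) = 1.121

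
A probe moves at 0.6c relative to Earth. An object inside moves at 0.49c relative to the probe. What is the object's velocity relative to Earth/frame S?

u = (u' + v)/(1 + u'v/c²)
Numerator: 0.49 + 0.6 = 1.09
Denominator: 1 + 0.294 = 1.294
u = 1.09/1.294 = 0.8423c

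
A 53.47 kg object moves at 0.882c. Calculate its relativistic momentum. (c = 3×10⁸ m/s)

γ = 1/√(1 - 0.882²) = 2.122
v = 0.882 × 3×10⁸ = 2.646×10⁸ m/s
p = γmv = 2.122 × 53.47 × 2.646×10⁸ = 3.002×10¹⁰ kg·m/s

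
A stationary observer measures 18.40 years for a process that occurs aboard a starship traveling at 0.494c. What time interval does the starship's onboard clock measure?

Dilated time Δt = 18.40 years
γ = 1/√(1 - 0.494²) = 1.150
Δt₀ = Δt/γ = 18.40/1.150 = 16.00 years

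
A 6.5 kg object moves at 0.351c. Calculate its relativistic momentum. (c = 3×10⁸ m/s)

γ = 1/√(1 - 0.351²) = 1.068
v = 0.351 × 3×10⁸ = 1.053×10⁸ m/s
p = γmv = 1.068 × 6.5 × 1.053×10⁸ = 7.310×10⁸ kg·m/s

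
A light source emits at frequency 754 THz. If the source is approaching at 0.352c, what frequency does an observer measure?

β = v/c = 0.352
(1+β)/(1-β) = 1.352/0.648 = 2.086
Doppler factor = √(2.086) = 1.444
f_obs = 754 × 1.444 = 1089 THz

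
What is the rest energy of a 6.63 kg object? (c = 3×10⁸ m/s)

c² = (3×10⁸)² = 9.000×10¹⁶ m²/s²
E₀ = mc² = 6.63 × 9.000×10¹⁶ = 5.967×10¹⁷ J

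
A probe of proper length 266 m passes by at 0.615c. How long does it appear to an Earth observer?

Proper length L₀ = 266 m
γ = 1/√(1 - 0.615²) = 1.2682
L = L₀/γ = 266/1.2682 = 209.7 m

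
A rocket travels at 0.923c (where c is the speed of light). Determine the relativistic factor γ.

v/c = 0.923, so (v/c)² = 0.851929
1 - (v/c)² = 0.148071
γ = 1/√(0.148071) = 2.599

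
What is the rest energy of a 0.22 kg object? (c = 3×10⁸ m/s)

c² = (3×10⁸)² = 9.000×10¹⁶ m²/s²
E₀ = mc² = 0.22 × 9.000×10¹⁶ = 1.980×10¹⁶ J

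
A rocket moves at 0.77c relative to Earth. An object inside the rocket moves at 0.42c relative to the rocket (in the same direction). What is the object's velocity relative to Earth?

u = (u' + v)/(1 + u'v/c²)
Numerator: 0.42 + 0.77 = 1.19
Denominator: 1 + 0.3234 = 1.3234
u = 1.19/1.3234 = 0.8992c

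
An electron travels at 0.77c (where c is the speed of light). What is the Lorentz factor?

v/c = 0.77, so (v/c)² = 0.5929
1 - (v/c)² = 0.4071
γ = 1/√(0.4071) = 1.567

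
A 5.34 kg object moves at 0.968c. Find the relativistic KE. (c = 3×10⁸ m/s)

γ = 1/√(1 - 0.968²) = 3.985
γ - 1 = 2.985
KE = (γ-1)mc² = 2.985 × 5.34 × (3×10⁸)² = 1.435×10¹⁸ J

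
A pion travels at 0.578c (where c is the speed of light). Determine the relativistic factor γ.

v/c = 0.578, so (v/c)² = 0.334084
1 - (v/c)² = 0.665916
γ = 1/√(0.665916) = 1.225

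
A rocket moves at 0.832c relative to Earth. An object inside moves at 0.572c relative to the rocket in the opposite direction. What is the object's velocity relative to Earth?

Object's velocity in rocket frame is u' = -0.572c
u = (u' + v)/(1 + u'v/c²) = (v - 0.572)/(1 - 0.572·v/c²)
Numerator: 0.832 - 0.572 = 0.26
Denominator: 1 - 0.475904 = 0.524096
u = 0.26/0.524096 = 0.4961c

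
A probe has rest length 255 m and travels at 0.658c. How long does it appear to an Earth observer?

Proper length L₀ = 255 m
γ = 1/√(1 - 0.658²) = 1.328
L = L₀/γ = 255/1.328 = 192.0 m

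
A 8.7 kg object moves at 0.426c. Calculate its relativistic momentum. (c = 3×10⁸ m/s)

γ = 1/√(1 - 0.426²) = 1.105
v = 0.426 × 3×10⁸ = 1.278×10⁸ m/s
p = γmv = 1.105 × 8.7 × 1.278×10⁸ = 1.229×10⁹ kg·m/s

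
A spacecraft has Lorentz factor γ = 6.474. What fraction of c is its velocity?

From γ = 1/√(1 - v²/c²):
1/γ² = 1/6.474² = 0.02386
v²/c² = 1 - 0.02386 = 0.9761
v/c = √(0.9761) = 0.9880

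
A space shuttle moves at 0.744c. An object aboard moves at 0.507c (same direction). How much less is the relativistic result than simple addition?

Classical: u' + v = 0.507 + 0.744 = 1.251c
Relativistic: u = (0.507 + 0.744)/(1 + 0.377208) = 1.251/1.377208 = 0.9084c
Difference: 1.251 - 0.9084 = 0.3426c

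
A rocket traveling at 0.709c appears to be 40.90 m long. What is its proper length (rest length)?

Contracted length L = 40.90 m
γ = 1/√(1 - 0.709²) = 1.418
L₀ = γL = 1.418 × 40.90 = 58.00 m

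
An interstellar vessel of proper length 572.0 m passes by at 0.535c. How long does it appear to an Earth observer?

Proper length L₀ = 572.0 m
γ = 1/√(1 - 0.535²) = 1.1836
L = L₀/γ = 572.0/1.1836 = 483.3 m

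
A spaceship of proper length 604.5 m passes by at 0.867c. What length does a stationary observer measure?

Proper length L₀ = 604.5 m
γ = 1/√(1 - 0.867²) = 2.007
L = L₀/γ = 604.5/2.007 = 301.2 m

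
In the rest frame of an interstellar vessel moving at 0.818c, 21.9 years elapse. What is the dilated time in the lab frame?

Proper time Δt₀ = 21.9 years
γ = 1/√(1 - 0.818²) = 1.7385
Δt = γΔt₀ = 1.7385 × 21.9 = 38.07 years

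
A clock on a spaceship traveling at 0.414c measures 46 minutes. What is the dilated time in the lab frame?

Proper time Δt₀ = 46 minutes
γ = 1/√(1 - 0.414²) = 1.09857
Δt = γΔt₀ = 1.09857 × 46 = 50.53 minutes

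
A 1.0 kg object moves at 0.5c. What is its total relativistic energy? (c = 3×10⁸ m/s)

γ = 1/√(1 - 0.5²) = 1.1547
mc² = 1.0 × (3×10⁸)² = 9.000×10¹⁶ J
E = γmc² = 1.1547 × 9.000×10¹⁶ = 1.039×10¹⁷ J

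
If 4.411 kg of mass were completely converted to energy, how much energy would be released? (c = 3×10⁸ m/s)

Using E = mc²:
c² = (3×10⁸)² = 9×10¹⁶ m²/s²
E = 4.411 × 9×10¹⁶ = 3.970×10¹⁷ J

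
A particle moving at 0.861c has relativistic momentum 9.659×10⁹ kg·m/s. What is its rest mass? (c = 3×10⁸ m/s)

γ = 1/√(1 - 0.861²) = 1.966
v = 0.861 × 3×10⁸ = 2.583×10⁸ m/s
m = p/(γv) = 9.659×10⁹/(1.966 × 2.583×10⁸) = 19.02 kg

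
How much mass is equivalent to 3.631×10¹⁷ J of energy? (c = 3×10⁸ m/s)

From E = mc², we get m = E/c²
c² = (3×10⁸)² = 9×10¹⁶ m²/s²
m = 3.631×10¹⁷ / 9×10¹⁶ = 4.034 kg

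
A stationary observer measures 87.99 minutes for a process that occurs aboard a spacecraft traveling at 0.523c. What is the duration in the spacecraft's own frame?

Dilated time Δt = 87.99 minutes
γ = 1/√(1 - 0.523²) = 1.17325
Δt₀ = Δt/γ = 87.99/1.17325 = 75.00 minutes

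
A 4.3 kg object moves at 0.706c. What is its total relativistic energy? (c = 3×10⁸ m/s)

γ = 1/√(1 - 0.706²) = 1.412
mc² = 4.3 × (3×10⁸)² = 3.870×10¹⁷ J
E = γmc² = 1.412 × 3.870×10¹⁷ = 5.464×10¹⁷ J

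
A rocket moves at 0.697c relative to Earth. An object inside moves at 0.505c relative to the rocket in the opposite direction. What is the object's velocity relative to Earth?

Object's velocity in rocket frame is u' = -0.505c
u = (u' + v)/(1 + u'v/c²) = (v - 0.505)/(1 - 0.505·v/c²)
Numerator: 0.697 - 0.505 = 0.192
Denominator: 1 - 0.351985 = 0.648015
u = 0.192/0.648015 = 0.2963c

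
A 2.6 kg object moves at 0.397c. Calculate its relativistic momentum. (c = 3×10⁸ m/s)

γ = 1/√(1 - 0.397²) = 1.0895
v = 0.397 × 3×10⁸ = 1.191×10⁸ m/s
p = γmv = 1.0895 × 2.6 × 1.191×10⁸ = 3.374×10⁸ kg·m/s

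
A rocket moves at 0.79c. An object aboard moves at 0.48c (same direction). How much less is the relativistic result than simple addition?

Classical: u' + v = 0.48 + 0.79 = 1.27c
Relativistic: u = (0.48 + 0.79)/(1 + 0.3792) = 1.27/1.3792 = 0.9208c
Difference: 1.27 - 0.9208 = 0.3492c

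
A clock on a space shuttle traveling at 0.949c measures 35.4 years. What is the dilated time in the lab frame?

Proper time Δt₀ = 35.4 years
γ = 1/√(1 - 0.949²) = 3.172
Δt = γΔt₀ = 3.172 × 35.4 = 112.3 years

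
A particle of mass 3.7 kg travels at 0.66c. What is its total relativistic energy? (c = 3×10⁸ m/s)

γ = 1/√(1 - 0.66²) = 1.3311
mc² = 3.7 × (3×10⁸)² = 3.330×10¹⁷ J
E = γmc² = 1.3311 × 3.330×10¹⁷ = 4.433×10¹⁷ J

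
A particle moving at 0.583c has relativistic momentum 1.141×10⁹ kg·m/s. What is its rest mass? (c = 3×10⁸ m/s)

γ = 1/√(1 - 0.583²) = 1.231
v = 0.583 × 3×10⁸ = 1.749×10⁸ m/s
m = p/(γv) = 1.141×10⁹/(1.231 × 1.749×10⁸) = 5.300 kg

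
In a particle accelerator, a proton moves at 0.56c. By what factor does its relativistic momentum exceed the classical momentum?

p_rel = γmv, p_class = mv
Ratio = γ = 1/√(1 - 0.56²)
= 1/√(0.6864) = 1.207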